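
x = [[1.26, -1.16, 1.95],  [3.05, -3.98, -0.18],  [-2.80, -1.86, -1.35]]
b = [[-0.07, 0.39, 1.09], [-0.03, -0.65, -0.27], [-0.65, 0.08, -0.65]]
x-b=[[1.33,-1.55,0.86], [3.08,-3.33,0.09], [-2.15,-1.94,-0.7]]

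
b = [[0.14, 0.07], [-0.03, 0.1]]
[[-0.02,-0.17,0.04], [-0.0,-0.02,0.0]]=b @ [[-0.13, -0.99, 0.21], [-0.06, -0.48, 0.10]]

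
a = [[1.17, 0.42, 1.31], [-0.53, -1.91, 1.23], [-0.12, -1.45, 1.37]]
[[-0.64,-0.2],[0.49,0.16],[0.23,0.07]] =a @ [[-0.36, -0.11], [-0.22, -0.07], [-0.10, -0.03]]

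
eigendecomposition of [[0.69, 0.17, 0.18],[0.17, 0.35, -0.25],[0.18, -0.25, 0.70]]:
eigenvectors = [[0.39, -0.73, 0.56], [-0.8, -0.57, -0.19], [-0.46, 0.37, 0.8]]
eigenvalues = [0.12, 0.73, 0.89]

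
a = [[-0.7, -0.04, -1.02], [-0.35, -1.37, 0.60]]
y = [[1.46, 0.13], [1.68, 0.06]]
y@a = [[-1.07, -0.24, -1.41],[-1.2, -0.15, -1.68]]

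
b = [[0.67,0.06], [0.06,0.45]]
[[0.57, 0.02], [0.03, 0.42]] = b @ [[0.85, -0.05], [-0.05, 0.94]]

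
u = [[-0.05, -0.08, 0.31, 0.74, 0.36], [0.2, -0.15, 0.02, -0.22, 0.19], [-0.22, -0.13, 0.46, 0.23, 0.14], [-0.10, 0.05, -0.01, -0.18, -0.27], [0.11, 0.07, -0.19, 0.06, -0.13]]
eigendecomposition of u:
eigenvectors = [[(-0.55+0j), (-0.64+0j), -0.64-0.00j, 0.38+0.12j, 0.38-0.12j], [-0.23+0.00j, 0.09+0.62j, 0.09-0.62j, 0.79+0.00j, (0.79-0j)], [-0.78+0.00j, -0.34+0.06j, (-0.34-0.06j), (0.43+0.09j), 0.43-0.09j], [(-0+0j), (0.19-0.16j), (0.19+0.16j), -0.10+0.00j, -0.10-0.00j], [0.20+0.00j, (0.08-0.04j), (0.08+0.04j), (0.06-0.04j), 0.06+0.04j]]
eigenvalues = [(0.23+0j), (-0.14+0.26j), (-0.14-0.26j), (-0+0.02j), (-0-0.02j)]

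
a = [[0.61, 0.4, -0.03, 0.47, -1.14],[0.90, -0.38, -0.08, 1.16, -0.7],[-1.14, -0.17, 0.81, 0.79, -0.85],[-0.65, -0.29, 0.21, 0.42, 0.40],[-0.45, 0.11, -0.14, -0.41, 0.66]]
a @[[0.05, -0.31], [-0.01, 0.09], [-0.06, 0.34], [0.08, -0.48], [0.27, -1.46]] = [[-0.24, 1.28], [-0.04, 0.12], [-0.27, 1.48], [0.1, -0.54], [0.13, -0.66]]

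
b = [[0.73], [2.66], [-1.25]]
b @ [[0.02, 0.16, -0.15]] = [[0.01, 0.12, -0.11], [0.05, 0.43, -0.4], [-0.02, -0.20, 0.19]]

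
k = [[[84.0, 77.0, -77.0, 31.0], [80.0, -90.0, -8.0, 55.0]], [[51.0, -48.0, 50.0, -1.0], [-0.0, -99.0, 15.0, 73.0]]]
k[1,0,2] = 50.0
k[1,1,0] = -0.0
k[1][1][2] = 15.0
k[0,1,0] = 80.0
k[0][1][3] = 55.0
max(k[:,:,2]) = 50.0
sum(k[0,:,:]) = 152.0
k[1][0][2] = 50.0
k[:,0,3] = [31.0, -1.0]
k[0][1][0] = 80.0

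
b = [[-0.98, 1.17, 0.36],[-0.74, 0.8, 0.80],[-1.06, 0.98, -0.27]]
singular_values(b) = [2.41, 0.8, 0.11]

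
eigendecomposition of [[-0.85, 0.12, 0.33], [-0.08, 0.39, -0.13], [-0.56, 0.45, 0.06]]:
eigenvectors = [[-0.79, 0.38, -0.31], [-0.14, 0.36, -0.59], [-0.59, 0.85, -0.75]]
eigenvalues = [-0.58, 0.0, 0.18]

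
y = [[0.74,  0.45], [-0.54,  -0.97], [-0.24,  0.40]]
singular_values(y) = [1.37, 0.56]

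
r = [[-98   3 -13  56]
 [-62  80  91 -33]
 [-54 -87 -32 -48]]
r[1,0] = -62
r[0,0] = -98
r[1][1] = 80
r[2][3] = -48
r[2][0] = -54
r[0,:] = [-98, 3, -13, 56]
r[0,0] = -98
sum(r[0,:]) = -52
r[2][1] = -87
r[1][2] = 91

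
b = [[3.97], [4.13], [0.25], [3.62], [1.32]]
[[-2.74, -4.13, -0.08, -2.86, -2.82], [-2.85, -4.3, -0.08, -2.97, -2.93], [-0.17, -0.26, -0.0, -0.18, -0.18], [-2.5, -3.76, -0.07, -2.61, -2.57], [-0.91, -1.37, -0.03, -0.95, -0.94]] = b @ [[-0.69, -1.04, -0.02, -0.72, -0.71]]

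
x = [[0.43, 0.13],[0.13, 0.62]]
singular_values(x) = [0.69, 0.36]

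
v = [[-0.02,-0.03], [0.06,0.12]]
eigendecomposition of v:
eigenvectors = [[-0.90, 0.23], [0.43, -0.97]]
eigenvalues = [-0.01, 0.11]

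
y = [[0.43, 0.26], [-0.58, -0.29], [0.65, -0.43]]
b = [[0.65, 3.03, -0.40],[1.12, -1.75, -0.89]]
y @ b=[[0.57, 0.85, -0.40], [-0.7, -1.25, 0.49], [-0.06, 2.72, 0.12]]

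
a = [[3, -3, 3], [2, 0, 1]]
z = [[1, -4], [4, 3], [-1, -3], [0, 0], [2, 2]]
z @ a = [[-5, -3, -1], [18, -12, 15], [-9, 3, -6], [0, 0, 0], [10, -6, 8]]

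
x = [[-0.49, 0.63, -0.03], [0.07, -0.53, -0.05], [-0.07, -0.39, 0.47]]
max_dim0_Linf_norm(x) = 0.63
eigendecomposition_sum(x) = [[0.0, 0.01, -0.03], [0.0, 0.01, -0.03], [-0.05, -0.21, 0.48]] + [[-0.18,-0.47,-0.04], [-0.05,-0.13,-0.01], [-0.04,-0.11,-0.01]] + [[-0.31,1.09,0.04], [0.12,-0.41,-0.01], [0.02,-0.07,-0.0]]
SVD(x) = [[-0.76, -0.43, -0.49], [0.5, 0.10, -0.86], [0.42, -0.9, 0.13]] @ diag([1.0003683163475356, 0.5006081515939559, 0.22968393545409307]) @ [[0.38, -0.91, 0.19], [0.56, 0.06, -0.83], [0.74, 0.42, 0.53]]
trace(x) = -0.55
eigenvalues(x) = [0.5, -0.32, -0.72]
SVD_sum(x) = [[-0.29, 0.69, -0.15], [0.19, -0.45, 0.10], [0.16, -0.38, 0.08]] + [[-0.12, -0.01, 0.18], [0.03, 0.0, -0.04], [-0.25, -0.02, 0.37]] + [[-0.08, -0.05, -0.06], [-0.15, -0.08, -0.10], [0.02, 0.01, 0.02]]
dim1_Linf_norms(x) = [0.63, 0.53, 0.47]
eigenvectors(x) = [[0.06,0.94,-0.93], [0.05,0.26,0.35], [-1.00,0.21,0.06]]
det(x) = 0.12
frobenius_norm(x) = 1.14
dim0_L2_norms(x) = [0.5, 0.91, 0.47]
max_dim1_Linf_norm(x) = 0.63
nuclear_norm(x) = 1.73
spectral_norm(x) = 1.00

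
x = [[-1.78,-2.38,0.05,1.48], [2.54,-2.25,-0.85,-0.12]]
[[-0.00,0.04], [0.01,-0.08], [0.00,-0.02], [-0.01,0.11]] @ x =[[0.1, -0.09, -0.03, -0.0],  [-0.22, 0.16, 0.07, 0.02],  [-0.05, 0.04, 0.02, 0.0],  [0.30, -0.22, -0.09, -0.03]]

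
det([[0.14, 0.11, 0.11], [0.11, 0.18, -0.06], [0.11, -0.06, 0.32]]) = 0.000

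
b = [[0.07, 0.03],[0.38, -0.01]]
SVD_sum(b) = [[0.07,-0.00], [0.38,-0.0]] + [[0.00, 0.03], [-0.0, -0.01]]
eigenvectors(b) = [[0.38, -0.19], [0.93, 0.98]]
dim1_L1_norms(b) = [0.1, 0.39]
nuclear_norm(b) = 0.42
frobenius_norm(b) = 0.39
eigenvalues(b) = [0.14, -0.08]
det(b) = -0.01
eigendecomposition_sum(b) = [[0.1, 0.02], [0.24, 0.05]] + [[-0.03, 0.01], [0.14, -0.06]]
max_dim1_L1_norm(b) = 0.39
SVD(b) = [[-0.18, -0.98], [-0.98, 0.18]] @ diag([0.38641879478770125, 0.031313176696407194]) @ [[-1.0, 0.01], [-0.01, -1.0]]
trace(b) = 0.06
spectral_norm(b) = 0.39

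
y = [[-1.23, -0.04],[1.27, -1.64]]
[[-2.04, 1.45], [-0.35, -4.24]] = y @ [[1.61,-1.23],[1.46,1.63]]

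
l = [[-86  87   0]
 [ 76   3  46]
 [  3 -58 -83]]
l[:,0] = [-86, 76, 3]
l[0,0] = -86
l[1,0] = 76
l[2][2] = -83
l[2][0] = 3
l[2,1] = -58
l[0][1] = 87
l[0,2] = 0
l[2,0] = 3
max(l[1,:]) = 76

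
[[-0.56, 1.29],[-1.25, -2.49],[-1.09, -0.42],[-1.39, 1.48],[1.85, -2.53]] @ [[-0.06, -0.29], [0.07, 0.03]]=[[0.12,0.2], [-0.10,0.29], [0.04,0.3], [0.19,0.45], [-0.29,-0.61]]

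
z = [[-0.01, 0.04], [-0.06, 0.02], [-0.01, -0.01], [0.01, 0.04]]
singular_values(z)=[0.07, 0.05]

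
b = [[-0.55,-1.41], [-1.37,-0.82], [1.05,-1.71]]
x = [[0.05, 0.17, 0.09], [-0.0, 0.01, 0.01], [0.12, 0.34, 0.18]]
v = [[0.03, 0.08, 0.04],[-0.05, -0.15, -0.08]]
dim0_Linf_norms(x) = [0.12, 0.34, 0.18]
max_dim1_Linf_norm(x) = 0.34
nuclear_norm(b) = 4.17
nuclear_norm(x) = 0.46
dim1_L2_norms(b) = [1.51, 1.6, 2.01]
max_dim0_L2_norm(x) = 0.38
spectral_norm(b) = 2.36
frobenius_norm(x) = 0.45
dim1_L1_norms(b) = [1.96, 2.19, 2.76]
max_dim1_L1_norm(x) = 0.64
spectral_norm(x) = 0.45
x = b @ v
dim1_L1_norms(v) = [0.15, 0.28]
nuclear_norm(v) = 0.20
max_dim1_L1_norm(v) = 0.28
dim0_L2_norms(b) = [1.81, 2.36]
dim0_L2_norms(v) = [0.06, 0.17, 0.09]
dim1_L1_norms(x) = [0.31, 0.02, 0.64]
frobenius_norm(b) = 2.98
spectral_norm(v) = 0.20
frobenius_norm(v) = 0.20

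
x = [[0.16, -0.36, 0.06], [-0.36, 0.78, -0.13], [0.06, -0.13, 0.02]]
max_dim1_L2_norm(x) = 0.87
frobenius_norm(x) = 0.97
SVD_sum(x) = [[0.16, -0.36, 0.06],[-0.36, 0.78, -0.13],[0.06, -0.13, 0.02]] + [[-0.0,-0.0,0.00], [-0.0,-0.00,0.00], [0.0,0.0,-0.00]] + [[-0.00, -0.0, -0.0], [-0.0, -0.0, -0.0], [-0.00, -0.0, -0.00]]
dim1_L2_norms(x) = [0.4, 0.87, 0.14]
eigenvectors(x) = [[0.41, -0.91, 0.03], [-0.9, -0.4, 0.18], [0.15, 0.10, 0.98]]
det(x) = 0.00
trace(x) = 0.96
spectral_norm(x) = 0.97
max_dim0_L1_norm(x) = 1.27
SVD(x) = [[-0.41, -0.91, 0.03], [0.90, -0.40, 0.18], [-0.15, 0.1, 0.98]] @ diag([0.9667322418955846, 0.005114111088831845, 0.0016181308067528698]) @ [[-0.41,0.9,-0.15],[0.91,0.4,-0.10],[-0.03,-0.18,-0.98]]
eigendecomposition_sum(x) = [[0.16,-0.36,0.06],[-0.36,0.78,-0.13],[0.06,-0.13,0.02]] + [[-0.0, -0.00, 0.00], [-0.00, -0.0, 0.00], [0.00, 0.0, -0.0]] + [[-0.00,-0.0,-0.0],[-0.00,-0.00,-0.00],[-0.0,-0.0,-0.0]]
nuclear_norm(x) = 0.97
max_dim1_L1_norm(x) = 1.27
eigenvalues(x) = [0.97, -0.01, -0.0]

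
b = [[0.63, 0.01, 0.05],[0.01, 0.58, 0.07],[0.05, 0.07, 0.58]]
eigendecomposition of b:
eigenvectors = [[0.64, 0.73, -0.24], [0.47, -0.61, -0.64], [0.61, -0.29, 0.73]]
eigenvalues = [0.69, 0.6, 0.5]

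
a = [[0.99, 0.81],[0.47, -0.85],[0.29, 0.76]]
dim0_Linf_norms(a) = [0.99, 0.85]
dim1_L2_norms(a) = [1.28, 0.97, 0.81]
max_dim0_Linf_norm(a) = 0.99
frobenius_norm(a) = 1.80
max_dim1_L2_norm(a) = 1.28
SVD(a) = [[0.79, 0.45], [-0.32, 0.88], [0.53, -0.15]] @ diag([1.5258085127998589, 0.955619371019384]) @ [[0.51,  0.86], [0.86,  -0.51]]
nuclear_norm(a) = 2.48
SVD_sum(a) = [[0.62, 1.03], [-0.25, -0.42], [0.41, 0.69]] + [[0.37,  -0.22], [0.72,  -0.43], [-0.12,  0.07]]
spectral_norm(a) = 1.53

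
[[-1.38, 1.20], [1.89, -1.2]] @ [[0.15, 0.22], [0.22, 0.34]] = [[0.06, 0.10], [0.02, 0.01]]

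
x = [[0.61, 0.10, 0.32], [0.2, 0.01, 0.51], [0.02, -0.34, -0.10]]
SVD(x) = [[-0.8, 0.28, -0.53], [-0.59, -0.18, 0.79], [0.13, 0.94, 0.30]] @ diag([0.8380389492659017, 0.3458345035790559, 0.297975193006953]) @ [[-0.72, -0.15, -0.68], [0.44, -0.85, -0.28], [-0.54, -0.5, 0.68]]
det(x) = 0.09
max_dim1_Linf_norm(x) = 0.61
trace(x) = 0.52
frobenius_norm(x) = 0.95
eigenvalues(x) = [(0.61+0j), (-0.04+0.38j), (-0.04-0.38j)]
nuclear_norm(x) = 1.48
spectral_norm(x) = 0.84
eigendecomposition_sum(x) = [[(0.64-0j), (-0.04+0j), 0.26-0.00j], [0.16-0.00j, (-0.01+0j), 0.07-0.00j], [-0.06+0.00j, -0j, (-0.02+0j)]] + [[-0.02-0.01j,  (0.07+0.02j),  (0.03-0.08j)], [(0.02-0.05j),  0.01+0.19j,  0.22+0.00j], [0.04+0.02j,  (-0.17-0.02j),  -0.04+0.19j]] + [[(-0.02+0.01j), (0.07-0.02j), 0.03+0.08j], [(0.02+0.05j), 0.01-0.19j, (0.22-0j)], [(0.04-0.02j), -0.17+0.02j, -0.04-0.19j]]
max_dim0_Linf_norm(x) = 0.61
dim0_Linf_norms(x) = [0.61, 0.34, 0.51]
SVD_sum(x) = [[0.48, 0.1, 0.45], [0.35, 0.08, 0.33], [-0.08, -0.02, -0.07]] + [[0.04, -0.08, -0.03],[-0.03, 0.05, 0.02],[0.14, -0.28, -0.09]] + [[0.08, 0.08, -0.11], [-0.13, -0.12, 0.16], [-0.05, -0.05, 0.06]]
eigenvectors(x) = [[0.96+0.00j, -0.09+0.26j, (-0.09-0.26j)],[0.25+0.00j, -0.72+0.00j, -0.72-0.00j],[-0.09+0.00j, (0.11-0.63j), 0.11+0.63j]]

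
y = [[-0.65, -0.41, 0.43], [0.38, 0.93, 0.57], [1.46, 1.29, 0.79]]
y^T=[[-0.65,  0.38,  1.46], [-0.41,  0.93,  1.29], [0.43,  0.57,  0.79]]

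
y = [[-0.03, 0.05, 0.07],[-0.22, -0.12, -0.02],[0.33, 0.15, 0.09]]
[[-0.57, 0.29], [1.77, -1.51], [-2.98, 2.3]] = y@[[-5.20, 4.17], [-3.95, 4.52], [-7.51, 2.69]]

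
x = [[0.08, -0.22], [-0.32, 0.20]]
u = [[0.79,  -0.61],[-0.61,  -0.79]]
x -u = [[-0.71,0.39], [0.29,0.99]]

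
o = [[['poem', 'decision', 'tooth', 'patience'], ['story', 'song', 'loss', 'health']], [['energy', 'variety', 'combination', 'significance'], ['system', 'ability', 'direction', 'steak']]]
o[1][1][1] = 'ability'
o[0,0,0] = 'poem'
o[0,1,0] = 'story'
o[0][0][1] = 'decision'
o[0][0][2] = 'tooth'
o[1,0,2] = 'combination'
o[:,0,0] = ['poem', 'energy']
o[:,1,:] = [['story', 'song', 'loss', 'health'], ['system', 'ability', 'direction', 'steak']]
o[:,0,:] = [['poem', 'decision', 'tooth', 'patience'], ['energy', 'variety', 'combination', 'significance']]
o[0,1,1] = 'song'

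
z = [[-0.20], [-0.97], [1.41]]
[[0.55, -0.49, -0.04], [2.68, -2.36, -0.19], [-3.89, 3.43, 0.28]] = z@[[-2.76, 2.43, 0.20]]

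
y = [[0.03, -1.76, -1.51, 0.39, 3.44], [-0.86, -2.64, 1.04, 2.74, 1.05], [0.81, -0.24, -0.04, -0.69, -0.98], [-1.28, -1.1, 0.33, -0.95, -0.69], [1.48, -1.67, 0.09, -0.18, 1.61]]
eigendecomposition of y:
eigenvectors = [[(0.68+0j), (-0.2-0.05j), (-0.2+0.05j), (-0.15+0.42j), -0.15-0.42j],[-0.10+0.00j, (-0.76+0j), (-0.76-0j), 0.30-0.23j, 0.30+0.23j],[(0.03+0j), 0.03-0.19j, 0.03+0.19j, (0.62+0j), 0.62-0.00j],[-0.28+0.00j, -0.19-0.49j, -0.19+0.49j, (-0.15+0.18j), -0.15-0.18j],[(0.67+0j), -0.21-0.13j, -0.21+0.13j, (0.37-0.28j), 0.37+0.28j]]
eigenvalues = [(3.44+0j), (-1.95+2.15j), (-1.95-2.15j), (-0.77+0.88j), (-0.77-0.88j)]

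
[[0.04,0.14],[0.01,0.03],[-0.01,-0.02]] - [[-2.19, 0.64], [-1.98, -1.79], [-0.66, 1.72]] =[[2.23,-0.5], [1.99,1.82], [0.65,-1.74]]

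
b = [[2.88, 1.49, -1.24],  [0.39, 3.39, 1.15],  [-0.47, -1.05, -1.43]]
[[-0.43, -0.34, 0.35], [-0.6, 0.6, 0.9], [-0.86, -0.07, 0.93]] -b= [[-3.31, -1.83, 1.59], [-0.99, -2.79, -0.25], [-0.39, 0.98, 2.36]]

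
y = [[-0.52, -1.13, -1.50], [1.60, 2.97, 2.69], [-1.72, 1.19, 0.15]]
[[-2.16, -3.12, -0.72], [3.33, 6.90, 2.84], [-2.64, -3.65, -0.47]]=y@[[0.88, 2.15, 0.91], [-1.2, -0.14, 0.99], [2.04, 1.44, -0.58]]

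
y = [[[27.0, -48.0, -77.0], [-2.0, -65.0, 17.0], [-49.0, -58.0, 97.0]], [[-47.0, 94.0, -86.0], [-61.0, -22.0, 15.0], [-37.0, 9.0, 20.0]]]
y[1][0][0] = -47.0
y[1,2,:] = [-37.0, 9.0, 20.0]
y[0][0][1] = -48.0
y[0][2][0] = -49.0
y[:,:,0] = [[27.0, -2.0, -49.0], [-47.0, -61.0, -37.0]]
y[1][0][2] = -86.0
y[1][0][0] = -47.0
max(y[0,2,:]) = 97.0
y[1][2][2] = 20.0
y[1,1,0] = -61.0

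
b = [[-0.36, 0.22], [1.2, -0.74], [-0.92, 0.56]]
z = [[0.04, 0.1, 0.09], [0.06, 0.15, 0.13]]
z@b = [[0.02, -0.01],  [0.04, -0.02]]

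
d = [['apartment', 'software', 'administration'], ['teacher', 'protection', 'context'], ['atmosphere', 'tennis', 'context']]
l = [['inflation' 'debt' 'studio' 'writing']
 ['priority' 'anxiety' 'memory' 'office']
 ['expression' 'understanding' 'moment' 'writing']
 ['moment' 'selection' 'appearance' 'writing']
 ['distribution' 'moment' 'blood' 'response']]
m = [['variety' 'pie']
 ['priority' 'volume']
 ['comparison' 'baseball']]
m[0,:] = ['variety', 'pie']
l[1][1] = 'anxiety'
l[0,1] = 'debt'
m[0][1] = 'pie'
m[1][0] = 'priority'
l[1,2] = 'memory'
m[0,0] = 'variety'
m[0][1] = 'pie'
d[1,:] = ['teacher', 'protection', 'context']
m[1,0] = 'priority'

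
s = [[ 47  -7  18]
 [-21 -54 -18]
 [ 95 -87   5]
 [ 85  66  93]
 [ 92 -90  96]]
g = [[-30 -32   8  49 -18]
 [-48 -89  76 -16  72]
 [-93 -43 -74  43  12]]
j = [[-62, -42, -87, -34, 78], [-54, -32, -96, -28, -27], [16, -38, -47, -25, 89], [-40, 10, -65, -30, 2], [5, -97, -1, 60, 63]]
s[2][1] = -87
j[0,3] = -34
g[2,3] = 43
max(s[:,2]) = 96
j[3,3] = -30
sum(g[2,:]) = -155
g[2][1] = -43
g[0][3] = 49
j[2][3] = -25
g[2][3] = 43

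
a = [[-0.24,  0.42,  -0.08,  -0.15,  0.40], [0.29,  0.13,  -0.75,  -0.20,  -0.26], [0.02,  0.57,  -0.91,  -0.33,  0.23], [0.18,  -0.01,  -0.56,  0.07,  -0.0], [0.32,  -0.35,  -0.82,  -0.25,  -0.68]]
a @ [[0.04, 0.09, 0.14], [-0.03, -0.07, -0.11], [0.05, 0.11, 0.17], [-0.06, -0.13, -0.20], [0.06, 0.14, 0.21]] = [[0.01, 0.02, 0.02], [-0.03, -0.08, -0.12], [-0.03, -0.06, -0.10], [-0.02, -0.05, -0.08], [-0.04, -0.1, -0.15]]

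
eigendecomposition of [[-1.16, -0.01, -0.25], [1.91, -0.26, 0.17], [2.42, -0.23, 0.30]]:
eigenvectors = [[(-0.19+0.15j),-0.19-0.15j,-0.15+0.00j], [0.66+0.09j,0.66-0.09j,-0.65+0.00j], [(0.71+0j),0.71-0.00j,(0.74+0j)]]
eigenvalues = [(-0.56+0.47j), (-0.56-0.47j), (-0+0j)]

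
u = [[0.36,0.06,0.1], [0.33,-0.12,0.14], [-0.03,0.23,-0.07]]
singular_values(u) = [0.52, 0.26, 0.0]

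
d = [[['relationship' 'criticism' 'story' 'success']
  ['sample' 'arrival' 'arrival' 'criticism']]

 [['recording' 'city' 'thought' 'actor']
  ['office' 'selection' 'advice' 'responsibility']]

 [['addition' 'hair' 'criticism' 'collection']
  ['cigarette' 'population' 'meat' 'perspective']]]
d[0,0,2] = 'story'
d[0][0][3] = 'success'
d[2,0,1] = 'hair'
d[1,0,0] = 'recording'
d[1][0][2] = 'thought'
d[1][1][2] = 'advice'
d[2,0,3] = 'collection'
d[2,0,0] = 'addition'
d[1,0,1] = 'city'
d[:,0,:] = [['relationship', 'criticism', 'story', 'success'], ['recording', 'city', 'thought', 'actor'], ['addition', 'hair', 'criticism', 'collection']]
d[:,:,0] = [['relationship', 'sample'], ['recording', 'office'], ['addition', 'cigarette']]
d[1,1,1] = 'selection'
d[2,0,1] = 'hair'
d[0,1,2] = 'arrival'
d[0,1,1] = 'arrival'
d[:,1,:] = [['sample', 'arrival', 'arrival', 'criticism'], ['office', 'selection', 'advice', 'responsibility'], ['cigarette', 'population', 'meat', 'perspective']]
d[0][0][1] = 'criticism'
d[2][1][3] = 'perspective'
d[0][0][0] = 'relationship'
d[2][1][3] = 'perspective'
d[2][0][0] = 'addition'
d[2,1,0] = 'cigarette'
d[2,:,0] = ['addition', 'cigarette']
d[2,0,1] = 'hair'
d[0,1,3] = 'criticism'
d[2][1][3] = 'perspective'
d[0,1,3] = 'criticism'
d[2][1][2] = 'meat'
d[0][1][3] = 'criticism'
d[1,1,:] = ['office', 'selection', 'advice', 'responsibility']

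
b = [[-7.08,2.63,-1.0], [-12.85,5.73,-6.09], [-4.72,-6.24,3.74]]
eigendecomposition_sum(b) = [[-3.25-0.42j, (0.74+0.61j), 0.01+0.44j], [(-5.12-6.37j), (0.28+2.37j), -0.73+0.82j], [-3.89-6.88j, (-0.1+2.31j), (-0.83+0.66j)]] + [[-3.25+0.42j, (0.74-0.61j), (0.01-0.44j)], [(-5.12+6.37j), 0.28-2.37j, (-0.73-0.82j)], [-3.89+6.88j, -0.10-2.31j, -0.83-0.66j]] + [[-0.58+0.00j,1.15-0.00j,(-1.03+0j)], [(-2.61+0j),5.17-0.00j,-4.62+0.00j], [(3.05-0j),(-6.03+0j),(5.4-0j)]]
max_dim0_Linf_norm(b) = 12.85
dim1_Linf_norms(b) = [7.08, 12.85, 6.24]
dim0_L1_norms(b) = [24.65, 14.6, 10.83]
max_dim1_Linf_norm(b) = 12.85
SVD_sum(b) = [[-6.47,2.66,-2.52], [-13.31,5.46,-5.19], [-0.53,0.22,-0.21]] + [[-0.51,  -0.76,  0.5],[0.41,  0.62,  -0.41],[-4.2,  -6.34,  4.12]] + [[-0.1, 0.74, 1.03], [0.05, -0.35, -0.49], [0.02, -0.12, -0.17]]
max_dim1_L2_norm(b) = 15.33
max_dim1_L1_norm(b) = 24.67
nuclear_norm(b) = 27.20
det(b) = 212.09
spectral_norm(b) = 17.02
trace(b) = 2.39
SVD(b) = [[-0.44, 0.12, -0.89], [-0.90, -0.10, 0.43], [-0.04, 0.99, 0.15]] @ diag([17.019802374399823, 8.751526467723338, 1.4239071673083037]) @ [[0.87, -0.36, 0.34], [-0.49, -0.73, 0.48], [0.08, -0.58, -0.81]]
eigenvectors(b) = [[(-0.2+0.19j), -0.20-0.19j, -0.14+0.00j], [-0.69+0.00j, (-0.69-0j), -0.64+0.00j], [(-0.66-0.11j), -0.66+0.11j, (0.75+0j)]]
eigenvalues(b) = [(-3.8+2.61j), (-3.8-2.61j), (9.98+0j)]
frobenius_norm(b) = 19.19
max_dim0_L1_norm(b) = 24.65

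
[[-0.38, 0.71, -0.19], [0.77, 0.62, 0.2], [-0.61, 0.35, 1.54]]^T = [[-0.38, 0.77, -0.61],[0.71, 0.62, 0.35],[-0.19, 0.20, 1.54]]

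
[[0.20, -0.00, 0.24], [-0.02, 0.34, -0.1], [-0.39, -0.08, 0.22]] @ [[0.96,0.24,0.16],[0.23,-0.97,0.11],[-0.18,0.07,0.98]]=[[0.15, 0.06, 0.27], [0.08, -0.34, -0.06], [-0.43, -0.0, 0.14]]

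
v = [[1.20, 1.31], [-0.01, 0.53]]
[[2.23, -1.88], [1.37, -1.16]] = v @ [[-0.95, 0.80], [2.57, -2.17]]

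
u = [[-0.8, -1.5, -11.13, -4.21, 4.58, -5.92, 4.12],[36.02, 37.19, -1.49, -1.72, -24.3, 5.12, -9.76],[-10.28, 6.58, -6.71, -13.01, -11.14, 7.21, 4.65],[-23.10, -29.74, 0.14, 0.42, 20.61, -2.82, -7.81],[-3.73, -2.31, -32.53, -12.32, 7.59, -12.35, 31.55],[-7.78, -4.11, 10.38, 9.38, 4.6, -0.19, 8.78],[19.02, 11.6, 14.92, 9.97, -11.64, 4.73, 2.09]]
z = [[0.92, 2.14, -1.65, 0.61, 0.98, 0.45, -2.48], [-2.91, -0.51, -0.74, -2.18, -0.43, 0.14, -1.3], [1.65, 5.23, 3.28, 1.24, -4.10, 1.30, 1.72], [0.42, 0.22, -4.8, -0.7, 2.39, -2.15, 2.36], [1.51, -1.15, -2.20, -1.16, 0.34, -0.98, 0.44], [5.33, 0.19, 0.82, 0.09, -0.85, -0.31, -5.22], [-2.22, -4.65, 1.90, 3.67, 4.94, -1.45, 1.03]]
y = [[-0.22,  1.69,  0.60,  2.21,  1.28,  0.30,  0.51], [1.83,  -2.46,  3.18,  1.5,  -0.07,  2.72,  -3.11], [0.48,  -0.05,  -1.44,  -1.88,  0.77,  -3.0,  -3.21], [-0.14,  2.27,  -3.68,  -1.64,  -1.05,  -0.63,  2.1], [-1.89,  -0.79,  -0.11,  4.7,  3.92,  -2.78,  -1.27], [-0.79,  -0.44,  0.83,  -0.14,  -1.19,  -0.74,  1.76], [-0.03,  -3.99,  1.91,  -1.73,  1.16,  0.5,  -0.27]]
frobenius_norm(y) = 13.56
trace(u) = 39.59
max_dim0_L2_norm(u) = 49.7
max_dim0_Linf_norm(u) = 37.19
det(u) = 832412.42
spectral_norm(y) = 8.69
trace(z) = 4.05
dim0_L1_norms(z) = [14.96, 14.09, 15.39, 9.65, 14.03, 6.78, 14.55]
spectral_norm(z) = 11.02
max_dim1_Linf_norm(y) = 4.7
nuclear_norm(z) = 35.65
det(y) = -1083.65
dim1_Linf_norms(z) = [2.48, 2.91, 5.23, 4.8, 2.2, 5.33, 4.94]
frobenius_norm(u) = 99.37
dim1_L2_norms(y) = [3.18, 6.23, 5.07, 5.23, 7.14, 2.57, 4.92]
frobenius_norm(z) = 16.57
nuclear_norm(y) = 29.29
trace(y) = -2.85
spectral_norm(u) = 78.04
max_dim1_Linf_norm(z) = 5.33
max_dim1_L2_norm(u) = 58.29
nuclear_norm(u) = 182.52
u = y @ z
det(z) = -842.37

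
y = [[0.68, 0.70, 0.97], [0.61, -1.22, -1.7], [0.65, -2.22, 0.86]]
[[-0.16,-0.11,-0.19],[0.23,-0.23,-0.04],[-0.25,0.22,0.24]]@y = [[-0.3, 0.44, -0.13], [-0.01, 0.53, 0.58], [0.12, -0.98, -0.41]]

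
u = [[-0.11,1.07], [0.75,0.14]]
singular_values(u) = [1.08, 0.76]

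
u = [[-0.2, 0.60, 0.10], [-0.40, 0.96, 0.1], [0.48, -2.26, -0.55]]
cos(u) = [[1.07, -0.11, 0.01], [0.12, 0.78, -0.0], [-0.27, 0.31, 0.94]]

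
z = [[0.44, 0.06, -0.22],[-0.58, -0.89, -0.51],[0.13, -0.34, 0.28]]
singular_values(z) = [1.19, 0.47, 0.44]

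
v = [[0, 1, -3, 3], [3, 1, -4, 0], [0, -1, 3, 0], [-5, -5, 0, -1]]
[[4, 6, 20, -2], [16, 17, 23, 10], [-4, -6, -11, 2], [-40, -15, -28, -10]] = v@[[4, 3, 3, 4], [4, 0, 2, -2], [0, -2, -3, 0], [0, 0, 3, 0]]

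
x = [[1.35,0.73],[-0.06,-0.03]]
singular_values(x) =[1.54, 0.0]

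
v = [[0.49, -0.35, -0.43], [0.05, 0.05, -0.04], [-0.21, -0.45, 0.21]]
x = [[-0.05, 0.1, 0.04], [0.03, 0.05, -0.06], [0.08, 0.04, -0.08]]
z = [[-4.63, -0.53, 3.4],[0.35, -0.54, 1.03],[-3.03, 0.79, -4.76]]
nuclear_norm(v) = 1.29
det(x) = -0.00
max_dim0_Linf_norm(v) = 0.49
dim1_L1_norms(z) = [8.56, 1.92, 8.58]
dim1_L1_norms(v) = [1.27, 0.14, 0.87]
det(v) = 0.00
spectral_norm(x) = 0.15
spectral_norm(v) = 0.74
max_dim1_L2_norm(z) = 5.77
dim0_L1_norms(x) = [0.16, 0.19, 0.18]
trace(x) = -0.08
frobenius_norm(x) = 0.19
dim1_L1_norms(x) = [0.19, 0.14, 0.2]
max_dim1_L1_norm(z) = 8.58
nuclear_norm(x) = 0.28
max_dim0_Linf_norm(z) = 4.76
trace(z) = -9.93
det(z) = -11.99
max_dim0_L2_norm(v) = 0.57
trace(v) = 0.75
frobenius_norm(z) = 8.20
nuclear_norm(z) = 11.93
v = z @ x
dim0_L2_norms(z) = [5.54, 1.09, 5.94]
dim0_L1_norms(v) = [0.75, 0.85, 0.68]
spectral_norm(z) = 6.04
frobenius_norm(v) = 0.92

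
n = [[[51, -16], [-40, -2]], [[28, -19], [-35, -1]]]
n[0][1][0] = -40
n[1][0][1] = -19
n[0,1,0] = -40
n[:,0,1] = [-16, -19]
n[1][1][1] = -1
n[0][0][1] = -16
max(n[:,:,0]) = 51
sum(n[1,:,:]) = -27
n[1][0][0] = 28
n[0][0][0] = 51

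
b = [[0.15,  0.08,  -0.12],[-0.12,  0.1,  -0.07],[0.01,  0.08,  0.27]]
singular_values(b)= [0.31, 0.19, 0.15]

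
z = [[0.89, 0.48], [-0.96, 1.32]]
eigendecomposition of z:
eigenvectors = [[-0.18+0.55j, (-0.18-0.55j)],  [(-0.82+0j), -0.82-0.00j]]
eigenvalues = [(1.1+0.64j), (1.1-0.64j)]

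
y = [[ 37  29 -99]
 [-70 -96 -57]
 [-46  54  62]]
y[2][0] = -46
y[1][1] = -96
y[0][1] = 29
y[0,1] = 29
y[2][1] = 54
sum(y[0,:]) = -33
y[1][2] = -57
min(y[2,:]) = -46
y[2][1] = 54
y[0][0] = 37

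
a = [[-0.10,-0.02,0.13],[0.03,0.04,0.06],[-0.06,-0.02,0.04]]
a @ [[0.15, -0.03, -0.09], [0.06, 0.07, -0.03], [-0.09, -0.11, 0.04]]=[[-0.03,-0.01,0.01], [0.0,-0.00,-0.0], [-0.01,-0.00,0.01]]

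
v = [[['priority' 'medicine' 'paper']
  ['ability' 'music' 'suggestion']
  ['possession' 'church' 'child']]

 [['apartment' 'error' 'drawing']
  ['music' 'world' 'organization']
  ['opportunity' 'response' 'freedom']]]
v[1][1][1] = 'world'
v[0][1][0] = 'ability'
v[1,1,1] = 'world'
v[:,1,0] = ['ability', 'music']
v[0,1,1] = 'music'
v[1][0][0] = 'apartment'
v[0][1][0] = 'ability'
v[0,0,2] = 'paper'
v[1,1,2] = 'organization'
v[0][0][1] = 'medicine'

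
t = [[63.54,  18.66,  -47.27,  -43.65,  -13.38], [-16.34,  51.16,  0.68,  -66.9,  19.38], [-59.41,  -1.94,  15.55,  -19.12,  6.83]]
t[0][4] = -13.38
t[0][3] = -43.65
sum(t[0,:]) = -22.1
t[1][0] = -16.34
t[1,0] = -16.34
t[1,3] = -66.9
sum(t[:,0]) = -12.209999999999994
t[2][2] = 15.55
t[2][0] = -59.41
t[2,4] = 6.83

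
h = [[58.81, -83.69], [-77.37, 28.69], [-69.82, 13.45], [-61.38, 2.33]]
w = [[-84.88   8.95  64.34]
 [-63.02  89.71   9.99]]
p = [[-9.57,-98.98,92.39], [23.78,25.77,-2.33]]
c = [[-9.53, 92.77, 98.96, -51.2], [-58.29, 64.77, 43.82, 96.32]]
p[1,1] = 25.77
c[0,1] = 92.77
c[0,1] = 92.77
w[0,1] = 8.95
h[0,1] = -83.69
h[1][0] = -77.37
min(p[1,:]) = -2.33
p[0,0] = -9.57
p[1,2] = -2.33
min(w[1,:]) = -63.02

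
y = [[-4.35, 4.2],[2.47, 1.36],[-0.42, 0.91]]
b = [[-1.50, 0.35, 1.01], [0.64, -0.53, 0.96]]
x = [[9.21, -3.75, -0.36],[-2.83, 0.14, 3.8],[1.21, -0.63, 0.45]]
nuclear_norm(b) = 3.11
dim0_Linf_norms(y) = [4.35, 4.2]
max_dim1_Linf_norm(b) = 1.5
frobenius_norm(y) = 6.75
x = y @ b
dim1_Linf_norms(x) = [9.21, 3.8, 1.21]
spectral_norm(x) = 10.48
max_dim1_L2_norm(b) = 1.84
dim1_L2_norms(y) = [6.05, 2.82, 1.0]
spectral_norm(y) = 6.18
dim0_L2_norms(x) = [9.71, 3.81, 3.84]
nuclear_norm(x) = 14.19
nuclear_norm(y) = 8.88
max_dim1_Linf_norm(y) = 4.35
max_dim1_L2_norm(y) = 6.05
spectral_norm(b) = 1.85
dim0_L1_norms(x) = [13.25, 4.52, 4.61]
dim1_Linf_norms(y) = [4.35, 2.47, 0.91]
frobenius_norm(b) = 2.24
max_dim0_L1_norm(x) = 13.25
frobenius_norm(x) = 11.12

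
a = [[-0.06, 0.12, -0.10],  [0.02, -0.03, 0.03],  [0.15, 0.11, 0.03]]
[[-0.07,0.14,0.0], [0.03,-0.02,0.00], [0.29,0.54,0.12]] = a @ [[1.4,1.52,0.44],[0.59,2.61,0.41],[0.53,0.79,0.19]]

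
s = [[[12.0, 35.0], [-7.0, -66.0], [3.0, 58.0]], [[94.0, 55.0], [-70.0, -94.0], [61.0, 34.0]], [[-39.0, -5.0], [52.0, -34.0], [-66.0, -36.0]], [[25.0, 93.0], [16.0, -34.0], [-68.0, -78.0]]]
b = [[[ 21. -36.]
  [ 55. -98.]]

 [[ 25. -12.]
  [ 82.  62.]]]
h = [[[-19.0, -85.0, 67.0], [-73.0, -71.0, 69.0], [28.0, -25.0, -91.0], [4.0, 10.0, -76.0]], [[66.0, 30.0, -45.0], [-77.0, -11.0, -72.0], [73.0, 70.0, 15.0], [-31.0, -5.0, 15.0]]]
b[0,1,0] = 55.0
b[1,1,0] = 82.0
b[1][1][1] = 62.0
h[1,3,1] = -5.0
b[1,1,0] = 82.0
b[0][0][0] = 21.0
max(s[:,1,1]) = -34.0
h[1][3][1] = -5.0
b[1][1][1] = 62.0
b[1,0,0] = 25.0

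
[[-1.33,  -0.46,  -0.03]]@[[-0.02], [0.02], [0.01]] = [[0.02]]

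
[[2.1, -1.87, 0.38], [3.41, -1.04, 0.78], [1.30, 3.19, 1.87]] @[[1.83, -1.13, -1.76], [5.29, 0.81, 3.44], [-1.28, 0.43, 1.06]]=[[-6.54, -3.72, -9.73],  [-0.26, -4.36, -8.75],  [16.86, 1.92, 10.67]]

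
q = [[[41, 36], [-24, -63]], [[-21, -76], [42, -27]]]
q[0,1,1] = -63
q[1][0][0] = -21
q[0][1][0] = -24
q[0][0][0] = 41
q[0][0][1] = 36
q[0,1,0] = -24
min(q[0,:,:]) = -63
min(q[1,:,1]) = -76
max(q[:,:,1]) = 36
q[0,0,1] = 36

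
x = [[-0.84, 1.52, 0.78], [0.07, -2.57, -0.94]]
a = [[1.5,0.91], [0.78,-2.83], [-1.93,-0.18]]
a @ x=[[-1.2, -0.06, 0.31],[-0.85, 8.46, 3.27],[1.61, -2.47, -1.34]]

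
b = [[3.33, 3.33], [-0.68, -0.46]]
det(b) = 0.733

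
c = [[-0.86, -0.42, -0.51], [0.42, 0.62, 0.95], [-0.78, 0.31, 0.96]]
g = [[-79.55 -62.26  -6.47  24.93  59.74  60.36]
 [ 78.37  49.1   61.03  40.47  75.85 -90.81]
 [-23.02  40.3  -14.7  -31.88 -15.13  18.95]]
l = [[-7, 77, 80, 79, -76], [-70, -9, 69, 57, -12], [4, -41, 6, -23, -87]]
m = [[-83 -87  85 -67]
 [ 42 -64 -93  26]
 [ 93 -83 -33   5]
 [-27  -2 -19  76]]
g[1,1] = 49.1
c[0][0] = -0.861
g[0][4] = 59.74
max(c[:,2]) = 0.961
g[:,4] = [59.74, 75.85, -15.13]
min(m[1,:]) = -93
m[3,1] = -2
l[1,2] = 69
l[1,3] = 57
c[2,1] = 0.314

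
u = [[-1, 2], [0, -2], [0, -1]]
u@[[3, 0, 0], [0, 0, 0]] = [[-3, 0, 0], [0, 0, 0], [0, 0, 0]]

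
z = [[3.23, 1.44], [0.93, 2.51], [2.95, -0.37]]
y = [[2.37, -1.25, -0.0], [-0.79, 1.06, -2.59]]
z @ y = [[6.52,-2.51,-3.73], [0.22,1.5,-6.50], [7.28,-4.08,0.96]]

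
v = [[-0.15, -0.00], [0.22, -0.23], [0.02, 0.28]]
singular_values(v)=[0.39, 0.22]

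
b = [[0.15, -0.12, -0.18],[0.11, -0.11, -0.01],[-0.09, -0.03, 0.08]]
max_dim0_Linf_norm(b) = 0.18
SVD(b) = [[-0.85,-0.14,-0.50], [-0.42,0.75,0.51], [0.31,0.64,-0.7]] @ diag([0.30582697017808336, 0.10986610809234794, 0.058303538523267924]) @ [[-0.66, 0.46, 0.60], [0.03, -0.78, 0.63], [0.75, 0.44, 0.50]]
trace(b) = 0.12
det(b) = 0.00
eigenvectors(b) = [[-0.80+0.00j, 0.35+0.49j, 0.35-0.49j], [-0.27+0.00j, 0.67+0.00j, (0.67-0j)], [0.54+0.00j, (0.15+0.41j), 0.15-0.41j]]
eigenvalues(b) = [(0.23+0j), (-0.05+0.07j), (-0.05-0.07j)]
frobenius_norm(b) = 0.33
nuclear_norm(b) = 0.47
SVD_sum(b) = [[0.17,-0.12,-0.16], [0.09,-0.06,-0.08], [-0.06,0.04,0.06]] + [[-0.0,0.01,-0.01], [0.00,-0.06,0.05], [0.0,-0.05,0.04]] + [[-0.02, -0.01, -0.01], [0.02, 0.01, 0.01], [-0.03, -0.02, -0.02]]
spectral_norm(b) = 0.31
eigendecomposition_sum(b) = [[0.13-0.00j,  -0.03+0.00j,  (-0.16-0j)], [0.05-0.00j,  (-0.01+0j),  (-0.05-0j)], [-0.09+0.00j,  0.02-0.00j,  0.11+0.00j]] + [[0.01+0.03j, (-0.04-0.02j), (-0.01+0.03j)], [0.03+0.01j, -0.05+0.02j, (0.02+0.03j)], [-0.00+0.02j, (-0.03-0.02j), -0.01+0.02j]] + [[(0.01-0.03j),-0.04+0.02j,-0.01-0.03j], [0.03-0.01j,-0.05-0.02j,(0.02-0.03j)], [-0.00-0.02j,(-0.03+0.02j),-0.01-0.02j]]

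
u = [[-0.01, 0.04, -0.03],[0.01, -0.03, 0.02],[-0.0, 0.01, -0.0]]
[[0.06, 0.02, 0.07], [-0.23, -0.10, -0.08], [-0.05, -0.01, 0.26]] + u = [[0.05, 0.06, 0.04],[-0.22, -0.13, -0.06],[-0.05, 0.00, 0.26]]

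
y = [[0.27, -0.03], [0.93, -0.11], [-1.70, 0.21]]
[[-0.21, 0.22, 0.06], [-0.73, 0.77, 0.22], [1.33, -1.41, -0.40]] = y @ [[-0.69, 0.79, 0.17],  [0.77, -0.31, -0.52]]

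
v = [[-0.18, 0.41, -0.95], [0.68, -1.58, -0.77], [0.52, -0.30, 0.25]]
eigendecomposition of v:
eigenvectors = [[-0.14+0.00j, (0.79+0j), (0.79-0j)], [0.97+0.00j, (0.38+0.07j), 0.38-0.07j], [0.18+0.00j, -0.11-0.47j, (-0.11+0.47j)]]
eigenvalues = [(-1.82+0j), (0.15+0.6j), (0.15-0.6j)]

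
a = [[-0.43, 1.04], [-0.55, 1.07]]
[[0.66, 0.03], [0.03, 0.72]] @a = [[-0.3, 0.72], [-0.41, 0.80]]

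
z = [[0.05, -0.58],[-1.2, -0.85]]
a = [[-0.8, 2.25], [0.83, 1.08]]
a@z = [[-2.74, -1.45], [-1.25, -1.4]]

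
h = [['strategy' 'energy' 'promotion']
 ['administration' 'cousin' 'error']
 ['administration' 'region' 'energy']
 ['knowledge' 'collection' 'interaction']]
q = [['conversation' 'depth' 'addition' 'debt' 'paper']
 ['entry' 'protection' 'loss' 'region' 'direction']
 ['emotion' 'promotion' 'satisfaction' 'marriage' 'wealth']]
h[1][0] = 'administration'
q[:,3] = ['debt', 'region', 'marriage']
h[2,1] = 'region'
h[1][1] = 'cousin'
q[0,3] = 'debt'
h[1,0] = 'administration'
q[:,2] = ['addition', 'loss', 'satisfaction']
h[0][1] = 'energy'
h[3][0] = 'knowledge'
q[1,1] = 'protection'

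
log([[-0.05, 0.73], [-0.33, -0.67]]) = [[1.25,4.47],[-2.02,-2.54]]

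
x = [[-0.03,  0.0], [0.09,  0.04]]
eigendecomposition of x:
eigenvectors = [[0.0, 0.61], [1.0, -0.79]]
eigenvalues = [0.04, -0.03]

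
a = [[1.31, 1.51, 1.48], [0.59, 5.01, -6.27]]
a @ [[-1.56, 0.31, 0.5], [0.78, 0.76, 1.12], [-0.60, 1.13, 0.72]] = [[-1.75, 3.23, 3.41], [6.75, -3.09, 1.39]]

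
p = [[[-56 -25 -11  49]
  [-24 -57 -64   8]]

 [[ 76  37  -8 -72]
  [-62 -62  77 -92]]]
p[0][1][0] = -24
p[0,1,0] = -24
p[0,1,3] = 8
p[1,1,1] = -62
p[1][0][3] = -72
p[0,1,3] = 8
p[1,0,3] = -72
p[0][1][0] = -24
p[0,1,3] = 8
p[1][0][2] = -8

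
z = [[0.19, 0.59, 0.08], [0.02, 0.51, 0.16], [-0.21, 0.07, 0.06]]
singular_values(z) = [0.81, 0.26, 0.04]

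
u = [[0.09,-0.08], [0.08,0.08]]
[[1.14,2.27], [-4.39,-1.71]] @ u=[[0.28, 0.09], [-0.53, 0.21]]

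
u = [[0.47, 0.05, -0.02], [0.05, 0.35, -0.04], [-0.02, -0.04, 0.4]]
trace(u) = 1.22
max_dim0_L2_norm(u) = 0.47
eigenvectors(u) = [[-0.87,-0.43,-0.25],[-0.38,0.25,0.89],[0.33,-0.87,0.38]]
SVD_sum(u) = [[0.37, 0.16, -0.14], [0.16, 0.07, -0.06], [-0.14, -0.06, 0.05]] + [[0.08, -0.04, 0.15],[-0.04, 0.03, -0.09],[0.15, -0.09, 0.3]] + [[0.02, -0.07, -0.03],  [-0.07, 0.25, 0.11],  [-0.03, 0.11, 0.05]]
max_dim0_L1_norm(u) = 0.54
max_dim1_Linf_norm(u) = 0.47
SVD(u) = [[-0.87, 0.43, -0.25], [-0.38, -0.25, 0.89], [0.33, 0.87, 0.38]] @ diag([0.49932628988317274, 0.4014948312278596, 0.31917887888896773]) @ [[-0.87, -0.38, 0.33], [0.43, -0.25, 0.87], [-0.25, 0.89, 0.38]]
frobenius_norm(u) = 0.72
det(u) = 0.06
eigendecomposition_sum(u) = [[0.37, 0.16, -0.14], [0.16, 0.07, -0.06], [-0.14, -0.06, 0.05]] + [[0.08, -0.04, 0.15], [-0.04, 0.03, -0.09], [0.15, -0.09, 0.30]] + [[0.02, -0.07, -0.03], [-0.07, 0.25, 0.11], [-0.03, 0.11, 0.05]]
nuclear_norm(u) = 1.22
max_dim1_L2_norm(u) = 0.47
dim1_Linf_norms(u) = [0.47, 0.35, 0.4]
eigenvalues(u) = [0.5, 0.4, 0.32]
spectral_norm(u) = 0.50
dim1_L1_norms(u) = [0.54, 0.44, 0.46]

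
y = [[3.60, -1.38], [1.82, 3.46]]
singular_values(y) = [4.11, 3.64]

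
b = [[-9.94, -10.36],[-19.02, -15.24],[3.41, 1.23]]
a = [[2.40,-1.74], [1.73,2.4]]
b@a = [[-41.78, -7.57], [-72.01, -3.48], [10.31, -2.98]]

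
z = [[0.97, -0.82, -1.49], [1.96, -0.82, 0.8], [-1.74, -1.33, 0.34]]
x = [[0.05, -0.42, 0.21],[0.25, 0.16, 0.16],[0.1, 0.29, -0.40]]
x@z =[[-1.14,  0.02,  -0.34],[0.28,  -0.55,  -0.19],[1.36,  0.21,  -0.05]]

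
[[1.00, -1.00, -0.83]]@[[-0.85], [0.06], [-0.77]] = [[-0.27]]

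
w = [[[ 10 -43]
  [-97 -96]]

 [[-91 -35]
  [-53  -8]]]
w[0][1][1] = -96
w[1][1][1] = -8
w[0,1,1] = -96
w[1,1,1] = -8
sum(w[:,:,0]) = -231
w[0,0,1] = -43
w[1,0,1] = -35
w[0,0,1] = -43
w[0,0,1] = -43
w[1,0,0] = -91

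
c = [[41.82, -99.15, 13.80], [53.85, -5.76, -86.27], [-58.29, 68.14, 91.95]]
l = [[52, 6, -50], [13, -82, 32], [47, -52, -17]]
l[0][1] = 6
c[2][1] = 68.14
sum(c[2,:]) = 101.80000000000001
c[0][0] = 41.82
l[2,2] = -17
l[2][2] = -17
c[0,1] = -99.15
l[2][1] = -52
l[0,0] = 52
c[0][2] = 13.8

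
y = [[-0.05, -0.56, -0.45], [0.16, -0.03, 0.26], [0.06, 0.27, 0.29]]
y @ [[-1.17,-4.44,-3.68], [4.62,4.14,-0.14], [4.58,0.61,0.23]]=[[-4.59, -2.37, 0.16], [0.87, -0.68, -0.52], [2.51, 1.03, -0.19]]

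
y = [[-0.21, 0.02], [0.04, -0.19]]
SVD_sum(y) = [[-0.15, 0.10], [0.12, -0.08]] + [[-0.06, -0.08],[-0.08, -0.11]]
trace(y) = -0.40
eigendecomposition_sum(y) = [[-0.15, 0.08], [0.15, -0.08]] + [[-0.06, -0.06], [-0.11, -0.11]]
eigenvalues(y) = [-0.23, -0.17]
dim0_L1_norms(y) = [0.25, 0.21]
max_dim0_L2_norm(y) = 0.21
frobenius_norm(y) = 0.29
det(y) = 0.04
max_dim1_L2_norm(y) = 0.21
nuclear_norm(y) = 0.40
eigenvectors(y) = [[-0.71,-0.45],  [0.71,-0.89]]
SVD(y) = [[-0.8, 0.60], [0.6, 0.80]] @ diag([0.23187262054669167, 0.16862706734332406]) @ [[0.83,-0.56], [-0.56,-0.83]]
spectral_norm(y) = 0.23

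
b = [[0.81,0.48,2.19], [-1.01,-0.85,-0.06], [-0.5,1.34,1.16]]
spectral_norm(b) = 2.81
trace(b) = 1.12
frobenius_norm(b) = 3.29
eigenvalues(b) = [(-1.15+0j), (1.13+1.5j), (1.13-1.5j)]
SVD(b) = [[-0.81, 0.36, -0.46],  [0.24, -0.52, -0.82],  [-0.53, -0.78, 0.33]] @ diag([2.813693873401128, 1.2787228371157426, 1.1260527041944461]) @ [[-0.22, -0.47, -0.86], [0.94, -0.34, -0.06], [0.26, 0.82, -0.51]]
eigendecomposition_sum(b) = [[(-0.12+0j),-0.28+0.00j,0.11-0.00j], [-0.36+0.00j,-0.87+0.00j,0.32-0.00j], [(0.19-0j),(0.44-0j),-0.16+0.00j]] + [[0.46+0.71j, 0.38-0.58j, 1.04-0.68j], [-0.32-0.13j, (0.01+0.28j), -0.19+0.48j], [-0.34+0.45j, (0.45+0.11j), 0.66+0.51j]] + [[(0.46-0.71j), 0.38+0.58j, (1.04+0.68j)], [-0.32+0.13j, 0.01-0.28j, -0.19-0.48j], [-0.34-0.45j, 0.45-0.11j, 0.66-0.51j]]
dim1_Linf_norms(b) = [2.19, 1.01, 1.34]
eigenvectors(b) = [[(0.28+0j), (0.79+0j), (0.79-0j)],[(0.86+0j), -0.27+0.19j, (-0.27-0.19j)],[(-0.44+0j), 0.17+0.50j, (0.17-0.5j)]]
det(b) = -4.05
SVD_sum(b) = [[0.51, 1.06, 1.95],[-0.15, -0.31, -0.58],[0.34, 0.70, 1.29]] + [[0.43, -0.16, -0.03], [-0.62, 0.22, 0.04], [-0.93, 0.33, 0.06]] + [[-0.13,-0.43,0.27], [-0.24,-0.76,0.47], [0.1,0.31,-0.19]]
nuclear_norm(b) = 5.22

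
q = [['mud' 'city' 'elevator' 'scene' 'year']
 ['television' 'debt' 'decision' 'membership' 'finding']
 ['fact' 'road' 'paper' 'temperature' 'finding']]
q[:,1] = ['city', 'debt', 'road']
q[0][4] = 'year'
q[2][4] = 'finding'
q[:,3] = ['scene', 'membership', 'temperature']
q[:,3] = ['scene', 'membership', 'temperature']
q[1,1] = 'debt'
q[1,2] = 'decision'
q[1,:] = ['television', 'debt', 'decision', 'membership', 'finding']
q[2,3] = 'temperature'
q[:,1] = ['city', 'debt', 'road']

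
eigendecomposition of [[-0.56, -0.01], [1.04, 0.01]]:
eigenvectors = [[-0.47, 0.02], [0.88, -1.0]]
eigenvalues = [-0.54, -0.01]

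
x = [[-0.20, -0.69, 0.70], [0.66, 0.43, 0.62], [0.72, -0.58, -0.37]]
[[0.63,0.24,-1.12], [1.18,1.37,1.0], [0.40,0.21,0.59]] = x@[[0.95, 1.01, 1.31], [-0.16, 0.3, 0.86], [1.01, 0.93, -0.38]]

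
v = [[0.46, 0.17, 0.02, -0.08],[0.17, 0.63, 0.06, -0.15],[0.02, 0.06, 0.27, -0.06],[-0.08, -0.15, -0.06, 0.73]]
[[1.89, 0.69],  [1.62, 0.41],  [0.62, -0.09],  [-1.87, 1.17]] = v @ [[3.31, 1.58], [1.11, 0.70], [1.4, -0.19], [-1.85, 1.9]]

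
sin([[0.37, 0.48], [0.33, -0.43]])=[[0.35,0.45],  [0.31,-0.40]]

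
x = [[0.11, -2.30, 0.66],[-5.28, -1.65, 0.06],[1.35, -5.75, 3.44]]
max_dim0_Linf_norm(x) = 5.75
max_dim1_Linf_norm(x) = 5.75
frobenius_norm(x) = 9.11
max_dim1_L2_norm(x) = 6.84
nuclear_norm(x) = 13.28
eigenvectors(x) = [[-0.35,-0.17,0.22], [-0.77,0.34,-0.17], [-0.53,0.93,0.96]]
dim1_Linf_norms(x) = [2.3, 5.28, 5.75]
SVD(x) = [[-0.32,-0.02,-0.95],[-0.16,-0.98,0.07],[-0.93,0.17,0.31]] @ diag([7.249800359100918, 5.497499819892161, 0.5279114352482739]) @ [[-0.06, 0.88, -0.47], [0.99, 0.12, 0.09], [-0.14, 0.46, 0.88]]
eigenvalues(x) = [-3.98, 1.1, 4.78]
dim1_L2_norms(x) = [2.4, 5.53, 6.84]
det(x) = -21.04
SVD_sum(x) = [[0.15,  -2.06,  1.11], [0.07,  -1.0,  0.54], [0.44,  -5.94,  3.20]] + [[-0.11, -0.01, -0.01], [-5.35, -0.67, -0.51], [0.94, 0.12, 0.09]] + [[0.07,  -0.23,  -0.44],  [-0.01,  0.02,  0.03],  [-0.02,  0.08,  0.15]]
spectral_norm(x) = 7.25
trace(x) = 1.90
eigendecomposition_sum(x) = [[-1.58, -1.19, 0.15], [-3.51, -2.64, 0.33], [-2.43, -1.83, 0.23]] + [[0.36, -0.09, -0.1], [-0.73, 0.19, 0.20], [-2.01, 0.52, 0.56]] + [[1.33, -1.02, 0.61], [-1.04, 0.8, -0.48], [5.79, -4.45, 2.65]]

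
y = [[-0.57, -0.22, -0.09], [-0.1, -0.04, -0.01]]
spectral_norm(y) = 0.63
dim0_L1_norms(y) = [0.67, 0.26, 0.1]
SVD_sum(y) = [[-0.57, -0.22, -0.09], [-0.10, -0.04, -0.02]] + [[0.0, 0.00, -0.00],[-0.0, -0.0, 0.01]]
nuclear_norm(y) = 0.63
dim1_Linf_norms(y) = [0.57, 0.1]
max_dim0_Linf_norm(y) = 0.57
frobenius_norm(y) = 0.63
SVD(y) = [[-0.99, -0.17], [-0.17, 0.99]] @ diag([0.6269495035774177, 0.005858324336304147]) @ [[0.92, 0.36, 0.14], [-0.05, -0.26, 0.97]]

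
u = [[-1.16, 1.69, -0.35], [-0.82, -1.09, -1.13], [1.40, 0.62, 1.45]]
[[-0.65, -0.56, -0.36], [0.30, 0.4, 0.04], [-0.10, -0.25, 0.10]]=u @ [[0.06, 0.19, -0.04],[-0.34, -0.25, -0.2],[0.02, -0.25, 0.19]]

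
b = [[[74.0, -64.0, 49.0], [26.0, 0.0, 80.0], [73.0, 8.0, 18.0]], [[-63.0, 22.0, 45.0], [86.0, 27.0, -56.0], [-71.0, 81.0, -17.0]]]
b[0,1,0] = 26.0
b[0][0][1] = -64.0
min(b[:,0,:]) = -64.0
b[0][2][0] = 73.0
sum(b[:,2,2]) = 1.0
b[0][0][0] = 74.0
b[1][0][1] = 22.0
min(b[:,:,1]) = -64.0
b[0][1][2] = 80.0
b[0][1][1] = 0.0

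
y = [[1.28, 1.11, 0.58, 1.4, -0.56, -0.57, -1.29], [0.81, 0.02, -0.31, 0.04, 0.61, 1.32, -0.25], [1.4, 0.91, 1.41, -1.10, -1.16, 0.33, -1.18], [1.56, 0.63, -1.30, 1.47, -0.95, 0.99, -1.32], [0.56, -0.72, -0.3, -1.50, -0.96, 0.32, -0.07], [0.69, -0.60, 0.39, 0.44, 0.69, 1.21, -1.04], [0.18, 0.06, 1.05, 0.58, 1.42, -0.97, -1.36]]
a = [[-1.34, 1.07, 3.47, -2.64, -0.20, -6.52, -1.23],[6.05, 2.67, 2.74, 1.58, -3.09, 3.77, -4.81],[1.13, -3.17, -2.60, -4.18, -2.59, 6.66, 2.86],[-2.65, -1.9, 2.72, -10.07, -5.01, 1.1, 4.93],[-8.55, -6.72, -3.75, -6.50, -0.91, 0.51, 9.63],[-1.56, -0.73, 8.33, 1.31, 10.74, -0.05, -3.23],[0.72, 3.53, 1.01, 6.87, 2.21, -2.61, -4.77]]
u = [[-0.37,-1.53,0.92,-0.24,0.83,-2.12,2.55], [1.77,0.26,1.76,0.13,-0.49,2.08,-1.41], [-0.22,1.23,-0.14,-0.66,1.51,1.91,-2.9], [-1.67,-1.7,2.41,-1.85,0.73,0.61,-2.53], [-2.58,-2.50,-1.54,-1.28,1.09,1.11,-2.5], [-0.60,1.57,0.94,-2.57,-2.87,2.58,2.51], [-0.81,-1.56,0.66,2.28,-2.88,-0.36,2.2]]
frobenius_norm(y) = 6.65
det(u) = 2718.07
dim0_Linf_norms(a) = [8.55, 6.72, 8.33, 10.07, 10.74, 6.66, 9.63]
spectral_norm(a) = 23.70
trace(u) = 3.77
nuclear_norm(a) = 62.90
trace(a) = -17.07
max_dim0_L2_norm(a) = 14.82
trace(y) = 3.07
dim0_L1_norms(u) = [8.02, 10.35, 8.37, 9.01, 10.4, 10.77, 16.6]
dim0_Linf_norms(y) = [1.56, 1.11, 1.41, 1.5, 1.42, 1.32, 1.36]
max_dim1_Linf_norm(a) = 10.74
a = u @ y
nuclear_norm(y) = 14.75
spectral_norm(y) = 4.33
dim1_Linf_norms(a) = [6.52, 6.05, 6.66, 10.07, 9.63, 10.74, 6.87]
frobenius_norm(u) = 12.07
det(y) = 20.24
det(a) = 55261.82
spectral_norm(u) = 7.69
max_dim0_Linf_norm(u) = 2.9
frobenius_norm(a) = 31.55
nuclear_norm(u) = 27.63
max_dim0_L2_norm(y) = 2.85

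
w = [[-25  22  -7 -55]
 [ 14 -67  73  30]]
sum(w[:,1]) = -45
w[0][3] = -55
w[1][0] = 14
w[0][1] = 22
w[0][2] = -7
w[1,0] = 14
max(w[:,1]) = 22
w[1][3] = 30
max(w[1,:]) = 73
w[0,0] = -25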